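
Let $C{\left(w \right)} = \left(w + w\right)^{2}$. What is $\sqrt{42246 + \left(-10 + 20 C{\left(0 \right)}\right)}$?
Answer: $2 \sqrt{10559} \approx 205.51$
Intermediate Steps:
$C{\left(w \right)} = 4 w^{2}$ ($C{\left(w \right)} = \left(2 w\right)^{2} = 4 w^{2}$)
$\sqrt{42246 + \left(-10 + 20 C{\left(0 \right)}\right)} = \sqrt{42246 - \left(10 - 20 \cdot 4 \cdot 0^{2}\right)} = \sqrt{42246 - \left(10 - 20 \cdot 4 \cdot 0\right)} = \sqrt{42246 + \left(-10 + 20 \cdot 0\right)} = \sqrt{42246 + \left(-10 + 0\right)} = \sqrt{42246 - 10} = \sqrt{42236} = 2 \sqrt{10559}$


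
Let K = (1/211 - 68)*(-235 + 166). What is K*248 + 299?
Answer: 245568953/211 ≈ 1.1638e+6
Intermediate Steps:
K = 989943/211 (K = (1/211 - 68)*(-69) = -14347/211*(-69) = 989943/211 ≈ 4691.7)
K*248 + 299 = (989943/211)*248 + 299 = 245505864/211 + 299 = 245568953/211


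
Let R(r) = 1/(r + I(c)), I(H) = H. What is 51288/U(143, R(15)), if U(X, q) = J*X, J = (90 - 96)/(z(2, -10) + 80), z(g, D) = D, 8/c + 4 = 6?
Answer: -598360/143 ≈ -4184.3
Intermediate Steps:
c = 4 (c = 8/(-4 + 6) = 8/2 = 8*(1/2) = 4)
J = -3/35 (J = (90 - 96)/(-10 + 80) = -6/70 = -6*1/70 = -3/35 ≈ -0.085714)
R(r) = 1/(4 + r) (R(r) = 1/(r + 4) = 1/(4 + r))
U(X, q) = -3*X/35
51288/U(143, R(15)) = 51288/((-3/35*143)) = 51288/(-429/35) = 51288*(-35/429) = -598360/143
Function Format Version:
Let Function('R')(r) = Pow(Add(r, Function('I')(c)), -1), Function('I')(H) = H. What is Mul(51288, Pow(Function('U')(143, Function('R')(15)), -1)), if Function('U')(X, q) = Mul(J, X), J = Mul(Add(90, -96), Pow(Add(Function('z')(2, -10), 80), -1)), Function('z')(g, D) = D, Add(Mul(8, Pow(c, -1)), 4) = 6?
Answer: Rational(-598360, 143) ≈ -4184.3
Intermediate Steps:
c = 4 (c = Mul(8, Pow(Add(-4, 6), -1)) = Mul(8, Pow(2, -1)) = Mul(8, Rational(1, 2)) = 4)
J = Rational(-3, 35) (J = Mul(Add(90, -96), Pow(Add(-10, 80), -1)) = Mul(-6, Pow(70, -1)) = Mul(-6, Rational(1, 70)) = Rational(-3, 35) ≈ -0.085714)
Function('R')(r) = Pow(Add(4, r), -1) (Function('R')(r) = Pow(Add(r, 4), -1) = Pow(Add(4, r), -1))
Function('U')(X, q) = Mul(Rational(-3, 35), X)
Mul(51288, Pow(Function('U')(143, Function('R')(15)), -1)) = Mul(51288, Pow(Mul(Rational(-3, 35), 143), -1)) = Mul(51288, Pow(Rational(-429, 35), -1)) = Mul(51288, Rational(-35, 429)) = Rational(-598360, 143)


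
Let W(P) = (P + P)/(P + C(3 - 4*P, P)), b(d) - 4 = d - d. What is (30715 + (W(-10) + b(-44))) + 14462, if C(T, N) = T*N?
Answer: 993983/22 ≈ 45181.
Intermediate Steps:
b(d) = 4 (b(d) = 4 + (d - d) = 4 + 0 = 4)
C(T, N) = N*T
W(P) = 2*P/(P + P*(3 - 4*P)) (W(P) = (P + P)/(P + P*(3 - 4*P)) = (2*P)/(P + P*(3 - 4*P)) = 2*P/(P + P*(3 - 4*P)))
(30715 + (W(-10) + b(-44))) + 14462 = (30715 + (-1/(-2 + 2*(-10)) + 4)) + 14462 = (30715 + (-1/(-2 - 20) + 4)) + 14462 = (30715 + (-1/(-22) + 4)) + 14462 = (30715 + (-1*(-1/22) + 4)) + 14462 = (30715 + (1/22 + 4)) + 14462 = (30715 + 89/22) + 14462 = 675819/22 + 14462 = 993983/22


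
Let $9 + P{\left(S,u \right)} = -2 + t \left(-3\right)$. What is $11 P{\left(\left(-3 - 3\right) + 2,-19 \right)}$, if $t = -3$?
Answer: $-22$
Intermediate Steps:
$P{\left(S,u \right)} = -2$ ($P{\left(S,u \right)} = -9 - -7 = -9 + \left(-2 + 9\right) = -9 + 7 = -2$)
$11 P{\left(\left(-3 - 3\right) + 2,-19 \right)} = 11 \left(-2\right) = -22$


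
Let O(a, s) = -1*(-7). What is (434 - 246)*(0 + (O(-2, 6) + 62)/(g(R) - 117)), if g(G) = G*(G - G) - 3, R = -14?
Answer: -1081/10 ≈ -108.10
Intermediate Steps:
O(a, s) = 7
g(G) = -3 (g(G) = G*0 - 3 = 0 - 3 = -3)
(434 - 246)*(0 + (O(-2, 6) + 62)/(g(R) - 117)) = (434 - 246)*(0 + (7 + 62)/(-3 - 117)) = 188*(0 + 69/(-120)) = 188*(0 + 69*(-1/120)) = 188*(0 - 23/40) = 188*(-23/40) = -1081/10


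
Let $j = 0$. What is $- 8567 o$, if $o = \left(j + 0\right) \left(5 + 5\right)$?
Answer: $0$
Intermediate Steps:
$o = 0$ ($o = \left(0 + 0\right) \left(5 + 5\right) = 0 \cdot 10 = 0$)
$- 8567 o = \left(-8567\right) 0 = 0$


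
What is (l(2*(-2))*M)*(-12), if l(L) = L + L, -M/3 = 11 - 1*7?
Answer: -1152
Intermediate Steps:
M = -12 (M = -3*(11 - 1*7) = -3*(11 - 7) = -3*4 = -12)
l(L) = 2*L
(l(2*(-2))*M)*(-12) = ((2*(2*(-2)))*(-12))*(-12) = ((2*(-4))*(-12))*(-12) = -8*(-12)*(-12) = 96*(-12) = -1152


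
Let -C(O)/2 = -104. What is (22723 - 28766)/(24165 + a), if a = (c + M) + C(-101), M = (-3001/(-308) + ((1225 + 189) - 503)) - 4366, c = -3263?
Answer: -1861244/5440741 ≈ -0.34209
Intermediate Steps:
C(O) = 208 (C(O) = -2*(-104) = 208)
M = -1061139/308 (M = (-3001*(-1/308) + (1414 - 503)) - 4366 = (3001/308 + 911) - 4366 = 283589/308 - 4366 = -1061139/308 ≈ -3445.3)
a = -2002079/308 (a = (-3263 - 1061139/308) + 208 = -2066143/308 + 208 = -2002079/308 ≈ -6500.3)
(22723 - 28766)/(24165 + a) = (22723 - 28766)/(24165 - 2002079/308) = -6043/5440741/308 = -6043*308/5440741 = -1861244/5440741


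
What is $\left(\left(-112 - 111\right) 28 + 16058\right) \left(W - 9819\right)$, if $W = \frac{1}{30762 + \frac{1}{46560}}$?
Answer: $- \frac{138019627832411346}{1432278721} \approx -9.6364 \cdot 10^{7}$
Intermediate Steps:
$W = \frac{46560}{1432278721}$ ($W = \frac{1}{30762 + \frac{1}{46560}} = \frac{1}{\frac{1432278721}{46560}} = \frac{46560}{1432278721} \approx 3.2508 \cdot 10^{-5}$)
$\left(\left(-112 - 111\right) 28 + 16058\right) \left(W - 9819\right) = \left(\left(-112 - 111\right) 28 + 16058\right) \left(\frac{46560}{1432278721} - 9819\right) = \left(\left(-223\right) 28 + 16058\right) \left(- \frac{14063544714939}{1432278721}\right) = \left(-6244 + 16058\right) \left(- \frac{14063544714939}{1432278721}\right) = 9814 \left(- \frac{14063544714939}{1432278721}\right) = - \frac{138019627832411346}{1432278721}$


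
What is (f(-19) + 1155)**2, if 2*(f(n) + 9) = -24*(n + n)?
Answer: 2566404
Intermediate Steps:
f(n) = -9 - 24*n (f(n) = -9 + (-24*(n + n))/2 = -9 + (-48*n)/2 = -9 - 24*n)
(f(-19) + 1155)**2 = ((-9 - 24*(-19)) + 1155)**2 = ((-9 + 456) + 1155)**2 = (447 + 1155)**2 = 1602**2 = 2566404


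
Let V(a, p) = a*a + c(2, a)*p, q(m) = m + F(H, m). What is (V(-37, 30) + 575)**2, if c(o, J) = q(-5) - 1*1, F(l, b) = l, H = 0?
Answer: 3111696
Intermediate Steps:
q(m) = m (q(m) = m + 0 = m)
c(o, J) = -6 (c(o, J) = -5 - 1*1 = -5 - 1 = -6)
V(a, p) = a**2 - 6*p (V(a, p) = a*a - 6*p = a**2 - 6*p)
(V(-37, 30) + 575)**2 = (((-37)**2 - 6*30) + 575)**2 = ((1369 - 180) + 575)**2 = (1189 + 575)**2 = 1764**2 = 3111696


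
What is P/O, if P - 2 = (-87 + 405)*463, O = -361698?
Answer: -73618/180849 ≈ -0.40707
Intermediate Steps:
P = 147236 (P = 2 + (-87 + 405)*463 = 2 + 318*463 = 2 + 147234 = 147236)
P/O = 147236/(-361698) = 147236*(-1/361698) = -73618/180849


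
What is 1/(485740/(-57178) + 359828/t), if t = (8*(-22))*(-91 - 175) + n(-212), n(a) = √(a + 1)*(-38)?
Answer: -181466661050388549/148879081856889448 - 1396968115547543*I*√211/148879081856889448 ≈ -1.2189 - 0.1363*I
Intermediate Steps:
n(a) = -38*√(1 + a) (n(a) = √(1 + a)*(-38) = -38*√(1 + a))
t = 46816 - 38*I*√211 (t = (8*(-22))*(-91 - 175) - 38*√(1 - 212) = -176*(-266) - 38*I*√211 = 46816 - 38*I*√211 ≈ 46816.0 - 551.98*I)
1/(485740/(-57178) + 359828/t) = 1/(485740/(-57178) + 359828/(46816 - 38*I*√211)) = 1/(485740*(-1/57178) + 359828/(46816 - 38*I*√211)) = 1/(-242870/28589 + 359828/(46816 - 38*I*√211))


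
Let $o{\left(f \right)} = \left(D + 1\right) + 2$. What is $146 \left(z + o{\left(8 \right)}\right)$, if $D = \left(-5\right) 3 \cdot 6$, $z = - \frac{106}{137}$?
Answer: $- \frac{1755650}{137} \approx -12815.0$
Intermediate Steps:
$z = - \frac{106}{137}$ ($z = \left(-106\right) \frac{1}{137} = - \frac{106}{137} \approx -0.77372$)
$D = -90$ ($D = \left(-15\right) 6 = -90$)
$o{\left(f \right)} = -87$ ($o{\left(f \right)} = \left(-90 + 1\right) + 2 = -89 + 2 = -87$)
$146 \left(z + o{\left(8 \right)}\right) = 146 \left(- \frac{106}{137} - 87\right) = 146 \left(- \frac{12025}{137}\right) = - \frac{1755650}{137}$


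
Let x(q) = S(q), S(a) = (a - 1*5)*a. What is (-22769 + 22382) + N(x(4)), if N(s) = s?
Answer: -391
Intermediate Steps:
S(a) = a*(-5 + a) (S(a) = (a - 5)*a = (-5 + a)*a = a*(-5 + a))
x(q) = q*(-5 + q)
(-22769 + 22382) + N(x(4)) = (-22769 + 22382) + 4*(-5 + 4) = -387 + 4*(-1) = -387 - 4 = -391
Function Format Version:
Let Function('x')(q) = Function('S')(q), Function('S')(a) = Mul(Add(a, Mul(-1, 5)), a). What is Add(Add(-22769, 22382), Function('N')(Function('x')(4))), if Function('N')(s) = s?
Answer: -391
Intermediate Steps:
Function('S')(a) = Mul(a, Add(-5, a)) (Function('S')(a) = Mul(Add(a, -5), a) = Mul(Add(-5, a), a) = Mul(a, Add(-5, a)))
Function('x')(q) = Mul(q, Add(-5, q))
Add(Add(-22769, 22382), Function('N')(Function('x')(4))) = Add(Add(-22769, 22382), Mul(4, Add(-5, 4))) = Add(-387, Mul(4, -1)) = Add(-387, -4) = -391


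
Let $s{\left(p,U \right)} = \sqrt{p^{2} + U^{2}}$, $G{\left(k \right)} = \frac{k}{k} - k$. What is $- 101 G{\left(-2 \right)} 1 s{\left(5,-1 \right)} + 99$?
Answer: $99 - 303 \sqrt{26} \approx -1446.0$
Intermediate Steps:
$G{\left(k \right)} = 1 - k$
$s{\left(p,U \right)} = \sqrt{U^{2} + p^{2}}$
$- 101 G{\left(-2 \right)} 1 s{\left(5,-1 \right)} + 99 = - 101 \left(1 - -2\right) 1 \sqrt{\left(-1\right)^{2} + 5^{2}} + 99 = - 101 \left(1 + 2\right) 1 \sqrt{1 + 25} + 99 = - 101 \cdot 3 \cdot 1 \sqrt{26} + 99 = - 101 \cdot 3 \sqrt{26} + 99 = - 303 \sqrt{26} + 99 = 99 - 303 \sqrt{26}$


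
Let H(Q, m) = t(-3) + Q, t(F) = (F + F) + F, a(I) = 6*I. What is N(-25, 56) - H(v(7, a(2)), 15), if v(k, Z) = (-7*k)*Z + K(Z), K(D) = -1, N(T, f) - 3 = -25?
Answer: 576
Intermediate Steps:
N(T, f) = -22 (N(T, f) = 3 - 25 = -22)
v(k, Z) = -1 - 7*Z*k (v(k, Z) = (-7*k)*Z - 1 = -7*Z*k - 1 = -1 - 7*Z*k)
t(F) = 3*F (t(F) = 2*F + F = 3*F)
H(Q, m) = -9 + Q (H(Q, m) = 3*(-3) + Q = -9 + Q)
N(-25, 56) - H(v(7, a(2)), 15) = -22 - (-9 + (-1 - 7*6*2*7)) = -22 - (-9 + (-1 - 7*12*7)) = -22 - (-9 + (-1 - 588)) = -22 - (-9 - 589) = -22 - 1*(-598) = -22 + 598 = 576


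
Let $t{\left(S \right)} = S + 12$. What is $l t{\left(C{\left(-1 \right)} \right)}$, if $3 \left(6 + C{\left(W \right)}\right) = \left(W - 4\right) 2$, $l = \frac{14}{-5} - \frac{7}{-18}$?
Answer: $- \frac{868}{135} \approx -6.4296$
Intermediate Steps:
$l = - \frac{217}{90}$ ($l = 14 \left(- \frac{1}{5}\right) - - \frac{7}{18} = - \frac{14}{5} + \frac{7}{18} = - \frac{217}{90} \approx -2.4111$)
$C{\left(W \right)} = - \frac{26}{3} + \frac{2 W}{3}$ ($C{\left(W \right)} = -6 + \frac{\left(W - 4\right) 2}{3} = -6 + \frac{\left(-4 + W\right) 2}{3} = -6 + \frac{-8 + 2 W}{3} = -6 + \left(- \frac{8}{3} + \frac{2 W}{3}\right) = - \frac{26}{3} + \frac{2 W}{3}$)
$t{\left(S \right)} = 12 + S$
$l t{\left(C{\left(-1 \right)} \right)} = - \frac{217 \left(12 + \left(- \frac{26}{3} + \frac{2}{3} \left(-1\right)\right)\right)}{90} = - \frac{217 \left(12 - \frac{28}{3}\right)}{90} = \left(- \frac{217}{90}\right) \frac{8}{3} = - \frac{868}{135}$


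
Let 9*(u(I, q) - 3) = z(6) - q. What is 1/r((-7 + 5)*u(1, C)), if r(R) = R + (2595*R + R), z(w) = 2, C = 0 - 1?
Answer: -3/51940 ≈ -5.7759e-5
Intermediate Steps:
C = -1
u(I, q) = 29/9 - q/9 (u(I, q) = 3 + (2 - q)/9 = 3 + (2/9 - q/9) = 29/9 - q/9)
r(R) = 2597*R (r(R) = R + 2596*R = 2597*R)
1/r((-7 + 5)*u(1, C)) = 1/(2597*((-7 + 5)*(29/9 - 1/9*(-1)))) = 1/(2597*(-2*(29/9 + 1/9))) = 1/(2597*(-2*10/3)) = 1/(2597*(-20/3)) = 1/(-51940/3) = -3/51940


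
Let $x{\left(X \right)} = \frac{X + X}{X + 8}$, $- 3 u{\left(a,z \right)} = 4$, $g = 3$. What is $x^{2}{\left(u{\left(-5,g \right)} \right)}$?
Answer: $\frac{4}{25} \approx 0.16$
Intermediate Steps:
$u{\left(a,z \right)} = - \frac{4}{3}$ ($u{\left(a,z \right)} = \left(- \frac{1}{3}\right) 4 = - \frac{4}{3}$)
$x{\left(X \right)} = \frac{2 X}{8 + X}$
$x^{2}{\left(u{\left(-5,g \right)} \right)} = \left(2 \left(- \frac{4}{3}\right) \frac{1}{8 - \frac{4}{3}}\right)^{2} = \left(2 \left(- \frac{4}{3}\right) \frac{1}{\frac{20}{3}}\right)^{2} = \left(2 \left(- \frac{4}{3}\right) \frac{3}{20}\right)^{2} = \left(- \frac{2}{5}\right)^{2} = \frac{4}{25}$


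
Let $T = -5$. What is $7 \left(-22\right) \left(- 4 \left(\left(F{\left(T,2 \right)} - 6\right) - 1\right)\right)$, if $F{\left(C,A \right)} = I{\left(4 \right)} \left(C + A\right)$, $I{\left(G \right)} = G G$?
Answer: $-33880$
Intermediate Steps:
$I{\left(G \right)} = G^{2}$
$F{\left(C,A \right)} = 16 A + 16 C$ ($F{\left(C,A \right)} = 4^{2} \left(C + A\right) = 16 \left(A + C\right) = 16 A + 16 C$)
$7 \left(-22\right) \left(- 4 \left(\left(F{\left(T,2 \right)} - 6\right) - 1\right)\right) = 7 \left(-22\right) \left(- 4 \left(\left(\left(16 \cdot 2 + 16 \left(-5\right)\right) - 6\right) - 1\right)\right) = - 154 \left(- 4 \left(\left(\left(32 - 80\right) - 6\right) - 1\right)\right) = - 154 \left(- 4 \left(\left(-48 - 6\right) - 1\right)\right) = - 154 \left(- 4 \left(-54 - 1\right)\right) = - 154 \left(\left(-4\right) \left(-55\right)\right) = \left(-154\right) 220 = -33880$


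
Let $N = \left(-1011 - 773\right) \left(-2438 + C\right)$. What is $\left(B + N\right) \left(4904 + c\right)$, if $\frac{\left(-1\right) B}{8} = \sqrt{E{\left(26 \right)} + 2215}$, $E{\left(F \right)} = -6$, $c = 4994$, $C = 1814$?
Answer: $11014890320$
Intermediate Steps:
$N = 1113216$ ($N = \left(-1011 - 773\right) \left(-2438 + 1814\right) = \left(-1784\right) \left(-624\right) = 1113216$)
$B = -376$ ($B = - 8 \sqrt{-6 + 2215} = - 8 \sqrt{2209} = \left(-8\right) 47 = -376$)
$\left(B + N\right) \left(4904 + c\right) = \left(-376 + 1113216\right) \left(4904 + 4994\right) = 1112840 \cdot 9898 = 11014890320$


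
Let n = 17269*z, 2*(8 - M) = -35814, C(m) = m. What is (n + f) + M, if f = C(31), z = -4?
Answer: -51130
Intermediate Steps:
f = 31
M = 17915 (M = 8 - ½*(-35814) = 8 + 17907 = 17915)
n = -69076 (n = 17269*(-4) = -69076)
(n + f) + M = (-69076 + 31) + 17915 = -69045 + 17915 = -51130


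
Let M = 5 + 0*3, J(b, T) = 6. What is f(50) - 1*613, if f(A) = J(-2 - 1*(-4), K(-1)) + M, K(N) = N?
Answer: -602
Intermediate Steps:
M = 5 (M = 5 + 0 = 5)
f(A) = 11 (f(A) = 6 + 5 = 11)
f(50) - 1*613 = 11 - 1*613 = 11 - 613 = -602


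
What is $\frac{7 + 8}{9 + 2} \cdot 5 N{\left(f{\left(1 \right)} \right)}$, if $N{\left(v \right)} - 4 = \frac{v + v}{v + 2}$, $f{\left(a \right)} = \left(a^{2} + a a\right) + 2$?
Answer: $\frac{400}{11} \approx 36.364$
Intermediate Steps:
$f{\left(a \right)} = 2 + 2 a^{2}$ ($f{\left(a \right)} = \left(a^{2} + a^{2}\right) + 2 = 2 a^{2} + 2 = 2 + 2 a^{2}$)
$N{\left(v \right)} = 4 + \frac{2 v}{2 + v}$ ($N{\left(v \right)} = 4 + \frac{v + v}{v + 2} = 4 + \frac{2 v}{2 + v}$)
$\frac{7 + 8}{9 + 2} \cdot 5 N{\left(f{\left(1 \right)} \right)} = \frac{7 + 8}{9 + 2} \cdot 5 \frac{2 \left(4 + 3 \left(2 + 2 \cdot 1^{2}\right)\right)}{2 + \left(2 + 2 \cdot 1^{2}\right)} = \frac{15}{11} \cdot 5 \frac{2 \left(4 + 3 \left(2 + 2 \cdot 1\right)\right)}{2 + \left(2 + 2 \cdot 1\right)} = 15 \cdot \frac{1}{11} \cdot 5 \frac{2 \left(4 + 3 \left(2 + 2\right)\right)}{2 + \left(2 + 2\right)} = \frac{15}{11} \cdot 5 \frac{2 \left(4 + 3 \cdot 4\right)}{2 + 4} = \frac{75 \frac{2 \left(4 + 12\right)}{6}}{11} = \frac{75 \cdot 2 \cdot \frac{1}{6} \cdot 16}{11} = \frac{75}{11} \cdot \frac{16}{3} = \frac{400}{11}$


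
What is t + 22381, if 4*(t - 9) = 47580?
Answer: 34285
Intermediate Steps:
t = 11904 (t = 9 + (1/4)*47580 = 9 + 11895 = 11904)
t + 22381 = 11904 + 22381 = 34285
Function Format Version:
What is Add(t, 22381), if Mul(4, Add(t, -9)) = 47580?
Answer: 34285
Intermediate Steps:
t = 11904 (t = Add(9, Mul(Rational(1, 4), 47580)) = Add(9, 11895) = 11904)
Add(t, 22381) = Add(11904, 22381) = 34285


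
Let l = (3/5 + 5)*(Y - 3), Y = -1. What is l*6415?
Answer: -143696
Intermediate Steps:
l = -112/5 (l = (3/5 + 5)*(-1 - 3) = (3*(⅕) + 5)*(-4) = (⅗ + 5)*(-4) = (28/5)*(-4) = -112/5 ≈ -22.400)
l*6415 = -112/5*6415 = -143696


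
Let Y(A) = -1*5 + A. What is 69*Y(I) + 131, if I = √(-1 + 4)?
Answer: -214 + 69*√3 ≈ -94.489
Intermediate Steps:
I = √3 ≈ 1.7320
Y(A) = -5 + A
69*Y(I) + 131 = 69*(-5 + √3) + 131 = (-345 + 69*√3) + 131 = -214 + 69*√3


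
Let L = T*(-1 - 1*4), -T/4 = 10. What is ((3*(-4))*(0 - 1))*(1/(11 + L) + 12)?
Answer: 30396/211 ≈ 144.06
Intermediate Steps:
T = -40 (T = -4*10 = -40)
L = 200 (L = -40*(-1 - 1*4) = -40*(-1 - 4) = -40*(-5) = 200)
((3*(-4))*(0 - 1))*(1/(11 + L) + 12) = ((3*(-4))*(0 - 1))*(1/(11 + 200) + 12) = (-12*(-1))*(1/211 + 12) = 12*(1/211 + 12) = 12*(2533/211) = 30396/211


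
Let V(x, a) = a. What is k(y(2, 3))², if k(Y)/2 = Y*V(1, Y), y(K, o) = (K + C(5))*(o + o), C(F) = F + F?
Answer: 107495424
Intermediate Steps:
C(F) = 2*F
y(K, o) = 2*o*(10 + K) (y(K, o) = (K + 2*5)*(o + o) = (K + 10)*(2*o) = (10 + K)*(2*o) = 2*o*(10 + K))
k(Y) = 2*Y² (k(Y) = 2*(Y*Y) = 2*Y²)
k(y(2, 3))² = (2*(2*3*(10 + 2))²)² = (2*(2*3*12)²)² = (2*72²)² = (2*5184)² = 10368² = 107495424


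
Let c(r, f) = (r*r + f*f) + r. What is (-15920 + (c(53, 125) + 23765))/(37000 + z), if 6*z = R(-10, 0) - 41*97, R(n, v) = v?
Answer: 157992/218023 ≈ 0.72466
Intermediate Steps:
c(r, f) = r + f**2 + r**2 (c(r, f) = (r**2 + f**2) + r = (f**2 + r**2) + r = r + f**2 + r**2)
z = -3977/6 (z = (0 - 41*97)/6 = (0 - 3977)/6 = (1/6)*(-3977) = -3977/6 ≈ -662.83)
(-15920 + (c(53, 125) + 23765))/(37000 + z) = (-15920 + ((53 + 125**2 + 53**2) + 23765))/(37000 - 3977/6) = (-15920 + ((53 + 15625 + 2809) + 23765))/(218023/6) = (-15920 + (18487 + 23765))*(6/218023) = (-15920 + 42252)*(6/218023) = 26332*(6/218023) = 157992/218023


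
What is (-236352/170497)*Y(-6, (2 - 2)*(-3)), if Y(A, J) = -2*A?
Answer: -2836224/170497 ≈ -16.635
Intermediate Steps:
(-236352/170497)*Y(-6, (2 - 2)*(-3)) = (-236352/170497)*(-2*(-6)) = -236352*1/170497*12 = -236352/170497*12 = -2836224/170497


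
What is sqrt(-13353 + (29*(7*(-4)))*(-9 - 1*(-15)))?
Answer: 135*I ≈ 135.0*I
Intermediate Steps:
sqrt(-13353 + (29*(7*(-4)))*(-9 - 1*(-15))) = sqrt(-13353 + (29*(-28))*(-9 + 15)) = sqrt(-13353 - 812*6) = sqrt(-13353 - 4872) = sqrt(-18225) = 135*I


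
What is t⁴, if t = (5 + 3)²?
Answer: 16777216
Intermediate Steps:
t = 64 (t = 8² = 64)
t⁴ = 64⁴ = 16777216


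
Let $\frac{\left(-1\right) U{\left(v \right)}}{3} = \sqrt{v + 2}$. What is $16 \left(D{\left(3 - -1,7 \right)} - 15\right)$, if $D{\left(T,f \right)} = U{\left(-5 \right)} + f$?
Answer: $-128 - 48 i \sqrt{3} \approx -128.0 - 83.138 i$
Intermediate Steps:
$U{\left(v \right)} = - 3 \sqrt{2 + v}$ ($U{\left(v \right)} = - 3 \sqrt{v + 2} = - 3 \sqrt{2 + v}$)
$D{\left(T,f \right)} = f - 3 i \sqrt{3}$ ($D{\left(T,f \right)} = - 3 \sqrt{2 - 5} + f = - 3 \sqrt{-3} + f = - 3 i \sqrt{3} + f = f - 3 i \sqrt{3}$)
$16 \left(D{\left(3 - -1,7 \right)} - 15\right) = 16 \left(\left(7 - 3 i \sqrt{3}\right) - 15\right) = 16 \left(-8 - 3 i \sqrt{3}\right) = -128 - 48 i \sqrt{3}$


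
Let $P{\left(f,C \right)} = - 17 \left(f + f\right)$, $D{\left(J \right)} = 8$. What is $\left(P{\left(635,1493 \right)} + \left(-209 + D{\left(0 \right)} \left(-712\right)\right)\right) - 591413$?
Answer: $-618908$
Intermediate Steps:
$P{\left(f,C \right)} = - 34 f$ ($P{\left(f,C \right)} = - 17 \cdot 2 f = - 34 f$)
$\left(P{\left(635,1493 \right)} + \left(-209 + D{\left(0 \right)} \left(-712\right)\right)\right) - 591413 = \left(\left(-34\right) 635 + \left(-209 + 8 \left(-712\right)\right)\right) - 591413 = \left(-21590 - 5905\right) - 591413 = -27495 - 591413 = -618908$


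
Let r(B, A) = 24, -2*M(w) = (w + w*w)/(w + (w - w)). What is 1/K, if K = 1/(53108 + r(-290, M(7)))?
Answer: 53132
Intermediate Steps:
M(w) = -(w + w²)/(2*w) (M(w) = -(w + w*w)/(2*(w + (w - w))) = -(w + w²)/(2*(w + 0)) = -(w + w²)/(2*w))
K = 1/53132 (K = 1/(53108 + 24) = 1/53132 ≈ 1.8821e-5)
1/K = 1/(1/53132) = 53132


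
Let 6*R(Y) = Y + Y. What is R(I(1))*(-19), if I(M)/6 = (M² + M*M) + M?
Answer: -114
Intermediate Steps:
I(M) = 6*M + 12*M² (I(M) = 6*((M² + M*M) + M) = 6*((M² + M²) + M) = 6*(2*M² + M) = 6*(M + 2*M²) = 6*M + 12*M²)
R(Y) = Y/3 (R(Y) = (Y + Y)/6 = (2*Y)/6 = Y/3)
R(I(1))*(-19) = ((6*1*(1 + 2*1))/3)*(-19) = ((6*1*(1 + 2))/3)*(-19) = ((6*1*3)/3)*(-19) = ((⅓)*18)*(-19) = 6*(-19) = -114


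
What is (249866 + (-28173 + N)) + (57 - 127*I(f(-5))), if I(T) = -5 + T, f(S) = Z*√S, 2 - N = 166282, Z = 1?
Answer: 56105 - 127*I*√5 ≈ 56105.0 - 283.98*I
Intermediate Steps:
N = -166280 (N = 2 - 1*166282 = 2 - 166282 = -166280)
f(S) = √S (f(S) = 1*√S = √S)
(249866 + (-28173 + N)) + (57 - 127*I(f(-5))) = (249866 + (-28173 - 166280)) + (57 - 127*(-5 + √(-5))) = (249866 - 194453) + (57 - 127*(-5 + I*√5)) = 55413 + (57 + (635 - 127*I*√5)) = 55413 + (692 - 127*I*√5) = 56105 - 127*I*√5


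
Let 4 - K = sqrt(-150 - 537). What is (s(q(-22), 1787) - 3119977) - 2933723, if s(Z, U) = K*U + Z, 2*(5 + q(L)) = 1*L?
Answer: -6046568 - 1787*I*sqrt(687) ≈ -6.0466e+6 - 46839.0*I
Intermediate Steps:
K = 4 - I*sqrt(687) (K = 4 - sqrt(-150 - 537) = 4 - sqrt(-687) = 4 - I*sqrt(687) ≈ 4.0 - 26.211*I)
q(L) = -5 + L/2 (q(L) = -5 + (1*L)/2 = -5 + L/2)
s(Z, U) = Z + U*(4 - I*sqrt(687)) (s(Z, U) = (4 - I*sqrt(687))*U + Z = U*(4 - I*sqrt(687)) + Z = Z + U*(4 - I*sqrt(687)))
(s(q(-22), 1787) - 3119977) - 2933723 = (((-5 + (1/2)*(-22)) + 1787*(4 - I*sqrt(687))) - 3119977) - 2933723 = (((-5 - 11) + (7148 - 1787*I*sqrt(687))) - 3119977) - 2933723 = ((-16 + (7148 - 1787*I*sqrt(687))) - 3119977) - 2933723 = ((7132 - 1787*I*sqrt(687)) - 3119977) - 2933723 = (-3112845 - 1787*I*sqrt(687)) - 2933723 = -6046568 - 1787*I*sqrt(687)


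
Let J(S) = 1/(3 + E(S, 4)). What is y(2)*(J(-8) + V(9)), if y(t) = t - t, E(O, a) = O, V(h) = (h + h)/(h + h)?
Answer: 0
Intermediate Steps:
V(h) = 1 (V(h) = (2*h)/((2*h)) = (2*h)*(1/(2*h)) = 1)
J(S) = 1/(3 + S)
y(t) = 0
y(2)*(J(-8) + V(9)) = 0*(1/(3 - 8) + 1) = 0*(1/(-5) + 1) = 0*(-1/5 + 1) = 0*(4/5) = 0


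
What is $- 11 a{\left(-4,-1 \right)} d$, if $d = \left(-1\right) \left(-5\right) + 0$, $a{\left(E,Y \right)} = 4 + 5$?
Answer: $-495$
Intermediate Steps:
$a{\left(E,Y \right)} = 9$
$d = 5$ ($d = 5 + 0 = 5$)
$- 11 a{\left(-4,-1 \right)} d = \left(-11\right) 9 \cdot 5 = \left(-99\right) 5 = -495$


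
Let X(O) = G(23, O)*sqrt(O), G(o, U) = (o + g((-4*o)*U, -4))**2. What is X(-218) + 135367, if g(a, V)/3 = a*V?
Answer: 135367 + 57911941201*I*sqrt(218) ≈ 1.3537e+5 + 8.5506e+11*I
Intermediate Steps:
g(a, V) = 3*V*a (g(a, V) = 3*(a*V) = 3*(V*a) = 3*V*a)
G(o, U) = (o + 48*U*o)**2 (G(o, U) = (o + 3*(-4)*((-4*o)*U))**2 = (o + 3*(-4)*(-4*U*o))**2 = (o + 48*U*o)**2)
X(O) = 529*sqrt(O)*(1 + 48*O)**2 (X(O) = (23**2*(1 + 48*O)**2)*sqrt(O) = (529*(1 + 48*O)**2)*sqrt(O) = 529*sqrt(O)*(1 + 48*O)**2)
X(-218) + 135367 = 529*sqrt(-218)*(1 + 48*(-218))**2 + 135367 = 529*(I*sqrt(218))*(1 - 10464)**2 + 135367 = 529*(I*sqrt(218))*(-10463)**2 + 135367 = 529*(I*sqrt(218))*109474369 + 135367 = 57911941201*I*sqrt(218) + 135367 = 135367 + 57911941201*I*sqrt(218)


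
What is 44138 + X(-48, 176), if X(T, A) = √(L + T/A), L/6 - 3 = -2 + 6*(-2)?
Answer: 44138 + 27*I*√11/11 ≈ 44138.0 + 8.1408*I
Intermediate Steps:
L = -66 (L = 18 + 6*(-2 + 6*(-2)) = 18 + 6*(-2 - 12) = 18 + 6*(-14) = 18 - 84 = -66)
X(T, A) = √(-66 + T/A)
44138 + X(-48, 176) = 44138 + √(-66 - 48/176) = 44138 + √(-66 - 48*1/176) = 44138 + √(-66 - 3/11) = 44138 + √(-729/11) = 44138 + 27*I*√11/11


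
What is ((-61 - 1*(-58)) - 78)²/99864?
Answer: 729/11096 ≈ 0.065699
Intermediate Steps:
((-61 - 1*(-58)) - 78)²/99864 = ((-61 + 58) - 78)²*(1/99864) = (-3 - 78)²*(1/99864) = (-81)²*(1/99864) = 6561*(1/99864) = 729/11096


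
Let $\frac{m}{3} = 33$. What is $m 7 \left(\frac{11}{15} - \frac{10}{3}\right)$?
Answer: $- \frac{9009}{5} \approx -1801.8$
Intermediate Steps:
$m = 99$ ($m = 3 \cdot 33 = 99$)
$m 7 \left(\frac{11}{15} - \frac{10}{3}\right) = 99 \cdot 7 \left(\frac{11}{15} - \frac{10}{3}\right) = 693 \left(11 \cdot \frac{1}{15} - \frac{10}{3}\right) = 693 \left(\frac{11}{15} - \frac{10}{3}\right) = 693 \left(- \frac{13}{5}\right) = - \frac{9009}{5}$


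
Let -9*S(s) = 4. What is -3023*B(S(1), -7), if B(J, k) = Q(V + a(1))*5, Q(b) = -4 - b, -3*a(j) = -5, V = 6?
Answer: 529025/3 ≈ 1.7634e+5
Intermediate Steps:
a(j) = 5/3 (a(j) = -⅓*(-5) = 5/3)
S(s) = -4/9 (S(s) = -⅑*4 = -4/9)
B(J, k) = -175/3 (B(J, k) = (-4 - (6 + 5/3))*5 = (-4 - 1*23/3)*5 = (-4 - 23/3)*5 = -35/3*5 = -175/3)
-3023*B(S(1), -7) = -3023*(-175/3) = 529025/3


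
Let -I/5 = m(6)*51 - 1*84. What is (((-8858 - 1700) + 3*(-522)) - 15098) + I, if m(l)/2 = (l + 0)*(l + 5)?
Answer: -60462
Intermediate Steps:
m(l) = 2*l*(5 + l) (m(l) = 2*((l + 0)*(l + 5)) = 2*(l*(5 + l)) = 2*l*(5 + l))
I = -33240 (I = -5*((2*6*(5 + 6))*51 - 1*84) = -5*((2*6*11)*51 - 84) = -5*(132*51 - 84) = -5*(6732 - 84) = -5*6648 = -33240)
(((-8858 - 1700) + 3*(-522)) - 15098) + I = (((-8858 - 1700) + 3*(-522)) - 15098) - 33240 = ((-10558 - 1566) - 15098) - 33240 = (-12124 - 15098) - 33240 = -27222 - 33240 = -60462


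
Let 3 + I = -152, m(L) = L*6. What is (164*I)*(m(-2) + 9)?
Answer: 76260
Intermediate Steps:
m(L) = 6*L
I = -155 (I = -3 - 152 = -155)
(164*I)*(m(-2) + 9) = (164*(-155))*(6*(-2) + 9) = -25420*(-12 + 9) = -25420*(-3) = 76260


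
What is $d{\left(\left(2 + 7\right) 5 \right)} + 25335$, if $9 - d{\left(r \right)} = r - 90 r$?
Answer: $29349$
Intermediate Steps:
$d{\left(r \right)} = 9 + 89 r$ ($d{\left(r \right)} = 9 - \left(r - 90 r\right) = 9 - - 89 r = 9 + 89 r$)
$d{\left(\left(2 + 7\right) 5 \right)} + 25335 = \left(9 + 89 \left(2 + 7\right) 5\right) + 25335 = \left(9 + 89 \cdot 9 \cdot 5\right) + 25335 = \left(9 + 89 \cdot 45\right) + 25335 = \left(9 + 4005\right) + 25335 = 4014 + 25335 = 29349$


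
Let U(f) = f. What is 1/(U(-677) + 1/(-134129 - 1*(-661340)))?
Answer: -527211/356921846 ≈ -0.0014771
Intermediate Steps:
1/(U(-677) + 1/(-134129 - 1*(-661340))) = 1/(-677 + 1/(-134129 - 1*(-661340))) = 1/(-677 + 1/(-134129 + 661340)) = 1/(-677 + 1/527211) = 1/(-356921846/527211) = -527211/356921846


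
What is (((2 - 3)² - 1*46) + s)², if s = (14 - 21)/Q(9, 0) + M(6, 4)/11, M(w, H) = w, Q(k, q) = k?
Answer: 20052484/9801 ≈ 2046.0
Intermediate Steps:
s = -23/99 (s = (14 - 21)/9 + 6/11 = -7*⅑ + 6*(1/11) = -7/9 + 6/11 = -23/99 ≈ -0.23232)
(((2 - 3)² - 1*46) + s)² = (((2 - 3)² - 1*46) - 23/99)² = (((-1)² - 46) - 23/99)² = ((1 - 46) - 23/99)² = (-45 - 23/99)² = (-4478/99)² = 20052484/9801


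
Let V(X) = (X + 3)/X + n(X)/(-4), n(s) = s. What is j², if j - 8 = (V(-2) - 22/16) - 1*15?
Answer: 4489/64 ≈ 70.141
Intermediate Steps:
V(X) = -X/4 + (3 + X)/X (V(X) = (X + 3)/X + X/(-4) = (3 + X)/X + X*(-¼) = (3 + X)/X - X/4 = -X/4 + (3 + X)/X)
j = -67/8 (j = 8 + (((1 + 3/(-2) - ¼*(-2)) - 22/16) - 1*15) = 8 + (((1 + 3*(-½) + ½) - 22*1/16) - 15) = 8 + (((1 - 3/2 + ½) - 11/8) - 15) = 8 + ((0 - 11/8) - 15) = 8 + (-11/8 - 15) = 8 - 131/8 = -67/8 ≈ -8.3750)
j² = (-67/8)² = 4489/64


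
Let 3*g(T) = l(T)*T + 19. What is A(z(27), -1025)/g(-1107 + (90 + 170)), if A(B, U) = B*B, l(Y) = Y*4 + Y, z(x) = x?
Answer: 729/1195688 ≈ 0.00060969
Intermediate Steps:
l(Y) = 5*Y (l(Y) = 4*Y + Y = 5*Y)
A(B, U) = B²
g(T) = 19/3 + 5*T²/3 (g(T) = ((5*T)*T + 19)/3 = (5*T² + 19)/3 = (19 + 5*T²)/3 = 19/3 + 5*T²/3)
A(z(27), -1025)/g(-1107 + (90 + 170)) = 27²/(19/3 + 5*(-1107 + (90 + 170))²/3) = 729/(19/3 + 5*(-1107 + 260)²/3) = 729/(19/3 + (5/3)*(-847)²) = 729/(19/3 + (5/3)*717409) = 729/(19/3 + 3587045/3) = 729/1195688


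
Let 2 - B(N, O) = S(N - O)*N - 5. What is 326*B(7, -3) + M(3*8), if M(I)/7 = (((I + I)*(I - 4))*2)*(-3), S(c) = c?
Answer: -60858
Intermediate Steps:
B(N, O) = 7 - N*(N - O) (B(N, O) = 2 - ((N - O)*N - 5) = 2 - (N*(N - O) - 5) = 2 - (-5 + N*(N - O)) = 2 + (5 - N*(N - O)) = 7 - N*(N - O))
M(I) = -84*I*(-4 + I) (M(I) = 7*((((I + I)*(I - 4))*2)*(-3)) = 7*((((2*I)*(-4 + I))*2)*(-3)) = 7*(((2*I*(-4 + I))*2)*(-3)) = 7*((4*I*(-4 + I))*(-3)) = 7*(-12*I*(-4 + I)) = -84*I*(-4 + I))
326*B(7, -3) + M(3*8) = 326*(7 - 1*7*(7 - 1*(-3))) + 84*(3*8)*(4 - 3*8) = 326*(7 - 1*7*(7 + 3)) + 84*24*(4 - 1*24) = 326*(7 - 1*7*10) + 84*24*(4 - 24) = 326*(7 - 70) + 84*24*(-20) = 326*(-63) - 40320 = -20538 - 40320 = -60858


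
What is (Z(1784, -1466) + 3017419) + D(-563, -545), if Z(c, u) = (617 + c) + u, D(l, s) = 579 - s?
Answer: 3019478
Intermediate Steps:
Z(c, u) = 617 + c + u
(Z(1784, -1466) + 3017419) + D(-563, -545) = ((617 + 1784 - 1466) + 3017419) + (579 - 1*(-545)) = (935 + 3017419) + (579 + 545) = 3018354 + 1124 = 3019478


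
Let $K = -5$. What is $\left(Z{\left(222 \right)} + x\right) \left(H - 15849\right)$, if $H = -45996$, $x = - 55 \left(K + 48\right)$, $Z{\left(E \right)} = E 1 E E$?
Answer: $-676502850135$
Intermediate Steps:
$Z{\left(E \right)} = E^{3}$ ($Z{\left(E \right)} = E E E = E^{2} E = E^{3}$)
$x = -2365$ ($x = - 55 \left(-5 + 48\right) = \left(-55\right) 43 = -2365$)
$\left(Z{\left(222 \right)} + x\right) \left(H - 15849\right) = \left(222^{3} - 2365\right) \left(-45996 - 15849\right) = \left(10941048 - 2365\right) \left(-61845\right) = 10938683 \left(-61845\right) = -676502850135$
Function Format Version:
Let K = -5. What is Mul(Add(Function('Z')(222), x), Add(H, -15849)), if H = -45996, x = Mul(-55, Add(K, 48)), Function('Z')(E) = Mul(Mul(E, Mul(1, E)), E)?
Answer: -676502850135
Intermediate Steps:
Function('Z')(E) = Pow(E, 3) (Function('Z')(E) = Mul(Mul(E, E), E) = Mul(Pow(E, 2), E) = Pow(E, 3))
x = -2365 (x = Mul(-55, Add(-5, 48)) = Mul(-55, 43) = -2365)
Mul(Add(Function('Z')(222), x), Add(H, -15849)) = Mul(Add(Pow(222, 3), -2365), Add(-45996, -15849)) = Mul(Add(10941048, -2365), -61845) = Mul(10938683, -61845) = -676502850135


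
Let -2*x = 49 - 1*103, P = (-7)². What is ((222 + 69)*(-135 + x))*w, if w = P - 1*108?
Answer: 1854252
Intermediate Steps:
P = 49
x = 27 (x = -(49 - 1*103)/2 = -(49 - 103)/2 = -½*(-54) = 27)
w = -59 (w = 49 - 1*108 = 49 - 108 = -59)
((222 + 69)*(-135 + x))*w = ((222 + 69)*(-135 + 27))*(-59) = (291*(-108))*(-59) = -31428*(-59) = 1854252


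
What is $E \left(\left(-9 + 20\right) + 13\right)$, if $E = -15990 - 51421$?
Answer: $-1617864$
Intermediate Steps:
$E = -67411$
$E \left(\left(-9 + 20\right) + 13\right) = - 67411 \left(\left(-9 + 20\right) + 13\right) = - 67411 \left(11 + 13\right) = \left(-67411\right) 24 = -1617864$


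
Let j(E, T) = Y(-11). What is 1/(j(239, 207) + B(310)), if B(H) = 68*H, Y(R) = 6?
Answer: 1/21086 ≈ 4.7425e-5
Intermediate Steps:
j(E, T) = 6
1/(j(239, 207) + B(310)) = 1/(6 + 68*310) = 1/(6 + 21080) = 1/21086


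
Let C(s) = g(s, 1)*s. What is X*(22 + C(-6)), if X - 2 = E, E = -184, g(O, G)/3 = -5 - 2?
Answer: -26936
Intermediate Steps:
g(O, G) = -21 (g(O, G) = 3*(-5 - 2) = 3*(-7) = -21)
C(s) = -21*s
X = -182 (X = 2 - 184 = -182)
X*(22 + C(-6)) = -182*(22 - 21*(-6)) = -182*(22 + 126) = -182*148 = -26936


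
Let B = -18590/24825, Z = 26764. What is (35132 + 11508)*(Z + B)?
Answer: 1239500367776/993 ≈ 1.2482e+9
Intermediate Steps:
B = -3718/4965 (B = -18590*1/24825 = -3718/4965 ≈ -0.74884)
(35132 + 11508)*(Z + B) = (35132 + 11508)*(26764 - 3718/4965) = 46640*(132879542/4965) = 1239500367776/993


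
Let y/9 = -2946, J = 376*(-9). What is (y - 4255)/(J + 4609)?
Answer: -30769/1225 ≈ -25.118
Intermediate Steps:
J = -3384
y = -26514 (y = 9*(-2946) = -26514)
(y - 4255)/(J + 4609) = (-26514 - 4255)/(-3384 + 4609) = -30769/1225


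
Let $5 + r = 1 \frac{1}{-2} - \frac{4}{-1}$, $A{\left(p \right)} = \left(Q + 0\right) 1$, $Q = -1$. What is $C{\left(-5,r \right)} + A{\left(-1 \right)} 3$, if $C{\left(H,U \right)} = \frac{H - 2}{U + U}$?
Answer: $- \frac{2}{3} \approx -0.66667$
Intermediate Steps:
$A{\left(p \right)} = -1$ ($A{\left(p \right)} = \left(-1 + 0\right) 1 = \left(-1\right) 1 = -1$)
$r = - \frac{3}{2}$ ($r = -5 + \left(1 \frac{1}{-2} - \frac{4}{-1}\right) = -5 + \left(1 \left(- \frac{1}{2}\right) - -4\right) = -5 + \left(- \frac{1}{2} + 4\right) = -5 + \frac{7}{2} = - \frac{3}{2} \approx -1.5$)
$C{\left(H,U \right)} = \frac{-2 + H}{2 U}$
$C{\left(-5,r \right)} + A{\left(-1 \right)} 3 = \frac{-2 - 5}{2 \left(- \frac{3}{2}\right)} - 3 = \frac{1}{2} \left(- \frac{2}{3}\right) \left(-7\right) - 3 = \frac{7}{3} - 3 = - \frac{2}{3}$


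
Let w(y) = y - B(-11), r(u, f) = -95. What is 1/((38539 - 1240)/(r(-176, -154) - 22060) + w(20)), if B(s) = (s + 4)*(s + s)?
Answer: -7385/1002023 ≈ -0.0073701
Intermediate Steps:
B(s) = 2*s*(4 + s) (B(s) = (4 + s)*(2*s) = 2*s*(4 + s))
w(y) = -154 + y (w(y) = y - 2*(-11)*(4 - 11) = y - 2*(-11)*(-7) = y - 1*154 = y - 154 = -154 + y)
1/((38539 - 1240)/(r(-176, -154) - 22060) + w(20)) = 1/((38539 - 1240)/(-95 - 22060) + (-154 + 20)) = 1/(37299/(-22155) - 134) = 1/(37299*(-1/22155) - 134) = 1/(-12433/7385 - 134) = 1/(-1002023/7385) = -7385/1002023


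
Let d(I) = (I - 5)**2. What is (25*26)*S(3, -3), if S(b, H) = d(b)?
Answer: 2600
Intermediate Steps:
d(I) = (-5 + I)**2
S(b, H) = (-5 + b)**2
(25*26)*S(3, -3) = (25*26)*(-5 + 3)**2 = 650*(-2)**2 = 650*4 = 2600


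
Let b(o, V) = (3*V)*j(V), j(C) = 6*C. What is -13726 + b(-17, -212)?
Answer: 795266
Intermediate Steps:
b(o, V) = 18*V**2 (b(o, V) = (3*V)*(6*V) = 18*V**2)
-13726 + b(-17, -212) = -13726 + 18*(-212)**2 = -13726 + 18*44944 = -13726 + 808992 = 795266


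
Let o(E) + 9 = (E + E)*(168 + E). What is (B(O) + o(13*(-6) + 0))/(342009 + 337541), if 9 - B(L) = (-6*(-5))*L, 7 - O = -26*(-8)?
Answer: -801/67955 ≈ -0.011787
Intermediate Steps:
O = -201 (O = 7 - (-26)*(-8) = 7 - 1*208 = 7 - 208 = -201)
B(L) = 9 - 30*L (B(L) = 9 - (-6*(-5))*L = 9 - 30*L)
o(E) = -9 + 2*E*(168 + E) (o(E) = -9 + (E + E)*(168 + E) = -9 + (2*E)*(168 + E) = -9 + 2*E*(168 + E))
(B(O) + o(13*(-6) + 0))/(342009 + 337541) = ((9 - 30*(-201)) + (-9 + 2*(13*(-6) + 0)² + 336*(13*(-6) + 0)))/(342009 + 337541) = ((9 + 6030) + (-9 + 2*(-78 + 0)² + 336*(-78 + 0)))/679550 = (6039 + (-9 + 2*(-78)² + 336*(-78)))*(1/679550) = (6039 + (-9 + 2*6084 - 26208))*(1/679550) = (6039 + (-9 + 12168 - 26208))*(1/679550) = (6039 - 14049)*(1/679550) = -8010*1/679550 = -801/67955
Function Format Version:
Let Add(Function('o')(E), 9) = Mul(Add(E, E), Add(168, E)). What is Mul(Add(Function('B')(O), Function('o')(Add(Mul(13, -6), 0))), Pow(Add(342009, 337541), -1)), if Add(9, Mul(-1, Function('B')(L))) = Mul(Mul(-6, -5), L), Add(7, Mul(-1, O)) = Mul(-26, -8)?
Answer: Rational(-801, 67955) ≈ -0.011787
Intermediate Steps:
O = -201 (O = Add(7, Mul(-1, Mul(-26, -8))) = Add(7, Mul(-1, 208)) = Add(7, -208) = -201)
Function('B')(L) = Add(9, Mul(-30, L)) (Function('B')(L) = Add(9, Mul(-1, Mul(Mul(-6, -5), L))) = Add(9, Mul(-1, Mul(30, L))) = Add(9, Mul(-30, L)))
Function('o')(E) = Add(-9, Mul(2, E, Add(168, E))) (Function('o')(E) = Add(-9, Mul(Add(E, E), Add(168, E))) = Add(-9, Mul(Mul(2, E), Add(168, E))) = Add(-9, Mul(2, E, Add(168, E))))
Mul(Add(Function('B')(O), Function('o')(Add(Mul(13, -6), 0))), Pow(Add(342009, 337541), -1)) = Mul(Add(Add(9, Mul(-30, -201)), Add(-9, Mul(2, Pow(Add(Mul(13, -6), 0), 2)), Mul(336, Add(Mul(13, -6), 0)))), Pow(Add(342009, 337541), -1)) = Mul(Add(Add(9, 6030), Add(-9, Mul(2, Pow(Add(-78, 0), 2)), Mul(336, Add(-78, 0)))), Pow(679550, -1)) = Mul(Add(6039, Add(-9, Mul(2, Pow(-78, 2)), Mul(336, -78))), Rational(1, 679550)) = Mul(Add(6039, Add(-9, Mul(2, 6084), -26208)), Rational(1, 679550)) = Mul(Add(6039, Add(-9, 12168, -26208)), Rational(1, 679550)) = Mul(Add(6039, -14049), Rational(1, 679550)) = Mul(-8010, Rational(1, 679550)) = Rational(-801, 67955)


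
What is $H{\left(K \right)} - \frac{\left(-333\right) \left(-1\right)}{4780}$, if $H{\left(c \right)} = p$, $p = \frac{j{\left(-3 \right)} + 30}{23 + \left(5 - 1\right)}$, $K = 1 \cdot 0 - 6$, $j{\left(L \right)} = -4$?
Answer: $\frac{115289}{129060} \approx 0.8933$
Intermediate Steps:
$K = -6$ ($K = 0 - 6 = -6$)
$p = \frac{26}{27}$ ($p = \frac{-4 + 30}{23 + \left(5 - 1\right)} = \frac{26}{23 + \left(5 - 1\right)} = \frac{26}{23 + 4} = \frac{26}{27} \approx 0.96296$)
$H{\left(c \right)} = \frac{26}{27}$
$H{\left(K \right)} - \frac{\left(-333\right) \left(-1\right)}{4780} = \frac{26}{27} - \frac{\left(-333\right) \left(-1\right)}{4780} = \frac{26}{27} - 333 \cdot \frac{1}{4780} = \frac{26}{27} - \frac{333}{4780} = \frac{115289}{129060}$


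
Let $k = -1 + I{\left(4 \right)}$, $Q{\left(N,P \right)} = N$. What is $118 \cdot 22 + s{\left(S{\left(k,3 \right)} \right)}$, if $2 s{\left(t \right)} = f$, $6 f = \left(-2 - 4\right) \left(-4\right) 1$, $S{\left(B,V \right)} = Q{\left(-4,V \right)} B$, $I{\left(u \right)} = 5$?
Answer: $2598$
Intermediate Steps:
$k = 4$ ($k = -1 + 5 = 4$)
$S{\left(B,V \right)} = - 4 B$
$f = 4$ ($f = \frac{\left(-2 - 4\right) \left(-4\right) 1}{6} = \frac{\left(-6\right) \left(-4\right) 1}{6} = \frac{24 \cdot 1}{6} = \frac{1}{6} \cdot 24 = 4$)
$s{\left(t \right)} = 2$ ($s{\left(t \right)} = \frac{1}{2} \cdot 4 = 2$)
$118 \cdot 22 + s{\left(S{\left(k,3 \right)} \right)} = 118 \cdot 22 + 2 = 2596 + 2 = 2598$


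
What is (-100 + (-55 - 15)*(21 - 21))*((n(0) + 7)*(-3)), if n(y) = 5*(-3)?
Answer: -2400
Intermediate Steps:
n(y) = -15
(-100 + (-55 - 15)*(21 - 21))*((n(0) + 7)*(-3)) = (-100 + (-55 - 15)*(21 - 21))*((-15 + 7)*(-3)) = (-100 - 70*0)*(-8*(-3)) = (-100 + 0)*24 = -100*24 = -2400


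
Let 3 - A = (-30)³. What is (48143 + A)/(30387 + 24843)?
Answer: 37573/27615 ≈ 1.3606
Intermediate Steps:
A = 27003 (A = 3 - 1*(-30)³ = 3 - 1*(-27000) = 3 + 27000 = 27003)
(48143 + A)/(30387 + 24843) = (48143 + 27003)/(30387 + 24843) = 75146/55230 = 75146*(1/55230) = 37573/27615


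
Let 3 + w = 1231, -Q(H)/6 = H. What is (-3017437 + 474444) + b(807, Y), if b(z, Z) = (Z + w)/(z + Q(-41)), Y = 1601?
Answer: -892589600/351 ≈ -2.5430e+6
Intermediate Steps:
Q(H) = -6*H
w = 1228 (w = -3 + 1231 = 1228)
b(z, Z) = (1228 + Z)/(246 + z) (b(z, Z) = (Z + 1228)/(z - 6*(-41)) = (1228 + Z)/(z + 246) = (1228 + Z)/(246 + z))
(-3017437 + 474444) + b(807, Y) = (-3017437 + 474444) + (1228 + 1601)/(246 + 807) = -2542993 + 2829/1053 = -2542993 + (1/1053)*2829 = -2542993 + 943/351 = -892589600/351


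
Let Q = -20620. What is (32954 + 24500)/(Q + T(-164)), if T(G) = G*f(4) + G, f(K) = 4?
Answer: -28727/10720 ≈ -2.6798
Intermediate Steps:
T(G) = 5*G (T(G) = G*4 + G = 4*G + G = 5*G)
(32954 + 24500)/(Q + T(-164)) = (32954 + 24500)/(-20620 + 5*(-164)) = 57454/(-20620 - 820) = 57454/(-21440) = 57454*(-1/21440) = -28727/10720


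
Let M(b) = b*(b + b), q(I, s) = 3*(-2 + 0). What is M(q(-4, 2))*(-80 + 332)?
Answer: 18144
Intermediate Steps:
q(I, s) = -6 (q(I, s) = 3*(-2) = -6)
M(b) = 2*b**2 (M(b) = b*(2*b) = 2*b**2)
M(q(-4, 2))*(-80 + 332) = (2*(-6)**2)*(-80 + 332) = (2*36)*252 = 72*252 = 18144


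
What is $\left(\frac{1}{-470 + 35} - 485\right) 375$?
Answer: $- \frac{5274400}{29} \approx -1.8188 \cdot 10^{5}$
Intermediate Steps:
$\left(\frac{1}{-470 + 35} - 485\right) 375 = \left(\frac{1}{-435} - 485\right) 375 = \left(- \frac{1}{435} - 485\right) 375 = \left(- \frac{210976}{435}\right) 375 = - \frac{5274400}{29}$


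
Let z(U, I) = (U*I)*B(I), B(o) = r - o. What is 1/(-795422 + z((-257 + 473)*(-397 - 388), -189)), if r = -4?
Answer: 1/5927869978 ≈ 1.6869e-10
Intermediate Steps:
B(o) = -4 - o
z(U, I) = I*U*(-4 - I) (z(U, I) = (U*I)*(-4 - I) = (I*U)*(-4 - I) = I*U*(-4 - I))
1/(-795422 + z((-257 + 473)*(-397 - 388), -189)) = 1/(-795422 - 1*(-189)*(-257 + 473)*(-397 - 388)*(4 - 189)) = 1/(-795422 - 1*(-189)*216*(-785)*(-185)) = 1/(-795422 - 1*(-189)*(-169560)*(-185)) = 1/(-795422 + 5928665400) = 1/5927869978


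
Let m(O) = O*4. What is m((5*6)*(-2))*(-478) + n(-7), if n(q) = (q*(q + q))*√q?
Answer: 114720 + 98*I*√7 ≈ 1.1472e+5 + 259.28*I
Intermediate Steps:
n(q) = 2*q^(5/2) (n(q) = (q*(2*q))*√q = (2*q²)*√q = 2*q^(5/2))
m(O) = 4*O
m((5*6)*(-2))*(-478) + n(-7) = (4*((5*6)*(-2)))*(-478) + 2*(-7)^(5/2) = (4*(30*(-2)))*(-478) + 2*(49*I*√7) = (4*(-60))*(-478) + 98*I*√7 = -240*(-478) + 98*I*√7 = 114720 + 98*I*√7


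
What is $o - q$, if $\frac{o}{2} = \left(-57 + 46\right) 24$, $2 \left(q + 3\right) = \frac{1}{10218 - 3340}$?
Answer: $- \frac{7221901}{13756} \approx -525.0$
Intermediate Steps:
$q = - \frac{41267}{13756}$ ($q = -3 + \frac{1}{2 \left(10218 - 3340\right)} = -3 + \frac{1}{2 \cdot 6878} = -3 + \frac{1}{2} \cdot \frac{1}{6878} = -3 + \frac{1}{13756} = - \frac{41267}{13756} \approx -2.9999$)
$o = -528$ ($o = 2 \left(-57 + 46\right) 24 = 2 \left(\left(-11\right) 24\right) = 2 \left(-264\right) = -528$)
$o - q = -528 - - \frac{41267}{13756} = -528 + \frac{41267}{13756} = - \frac{7221901}{13756}$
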